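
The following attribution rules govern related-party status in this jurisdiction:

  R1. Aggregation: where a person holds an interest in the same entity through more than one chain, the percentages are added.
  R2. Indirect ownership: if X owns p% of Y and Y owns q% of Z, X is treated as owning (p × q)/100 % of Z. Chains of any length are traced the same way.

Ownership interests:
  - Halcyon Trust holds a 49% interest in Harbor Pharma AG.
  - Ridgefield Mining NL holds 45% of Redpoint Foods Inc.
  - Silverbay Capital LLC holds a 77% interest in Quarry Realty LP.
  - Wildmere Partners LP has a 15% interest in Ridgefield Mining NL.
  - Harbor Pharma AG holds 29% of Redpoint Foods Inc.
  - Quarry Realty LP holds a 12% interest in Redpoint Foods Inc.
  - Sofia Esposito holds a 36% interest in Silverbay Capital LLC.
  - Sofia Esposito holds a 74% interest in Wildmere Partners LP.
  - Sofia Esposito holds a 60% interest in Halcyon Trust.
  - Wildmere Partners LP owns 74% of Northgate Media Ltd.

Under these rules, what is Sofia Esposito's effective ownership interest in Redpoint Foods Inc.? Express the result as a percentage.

16.8474%

Chain via Wildmere Partners LP → Ridgefield Mining NL (R2): 74% × 15% × 45% = 4.995% of Redpoint Foods Inc.
Chain via Halcyon Trust → Harbor Pharma AG (R2): 60% × 49% × 29% = 8.526% of Redpoint Foods Inc.
Chain via Silverbay Capital LLC → Quarry Realty LP (R2): 36% × 77% × 12% = 3.3264% of Redpoint Foods Inc.
Aggregating (R1): 4.995% + 8.526% + 3.3264% = 16.8474%.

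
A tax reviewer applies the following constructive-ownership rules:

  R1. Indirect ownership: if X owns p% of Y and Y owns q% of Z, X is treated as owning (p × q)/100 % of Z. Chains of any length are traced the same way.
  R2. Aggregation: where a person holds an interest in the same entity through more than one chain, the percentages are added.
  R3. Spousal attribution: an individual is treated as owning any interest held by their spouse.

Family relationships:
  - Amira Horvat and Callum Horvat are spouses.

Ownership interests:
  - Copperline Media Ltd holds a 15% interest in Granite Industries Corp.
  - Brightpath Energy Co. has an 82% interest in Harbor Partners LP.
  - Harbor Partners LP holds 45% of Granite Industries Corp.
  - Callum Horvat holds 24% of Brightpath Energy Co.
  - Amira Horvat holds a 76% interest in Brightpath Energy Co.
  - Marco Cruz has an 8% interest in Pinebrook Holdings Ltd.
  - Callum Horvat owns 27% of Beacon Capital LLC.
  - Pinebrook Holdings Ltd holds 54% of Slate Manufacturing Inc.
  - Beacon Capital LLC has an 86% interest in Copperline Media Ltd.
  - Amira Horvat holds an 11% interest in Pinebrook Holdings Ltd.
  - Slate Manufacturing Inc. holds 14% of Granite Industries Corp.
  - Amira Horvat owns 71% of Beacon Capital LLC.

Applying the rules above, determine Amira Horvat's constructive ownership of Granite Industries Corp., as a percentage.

By spousal attribution (R3), Amira Horvat is treated as also owning Callum Horvat's interest in Beacon Capital LLC, giving 71% + 27% = 98%.
By spousal attribution (R3), Amira Horvat is treated as also owning Callum Horvat's interest in Brightpath Energy Co, giving 76% + 24% = 100%.
Chain via Pinebrook Holdings Ltd → Slate Manufacturing Inc. (R1): 11% × 54% × 14% = 0.8316% of Granite Industries Corp.
Chain via Beacon Capital LLC → Copperline Media Ltd (R1): 98% × 86% × 15% = 12.642% of Granite Industries Corp.
Chain via Brightpath Energy Co. → Harbor Partners LP (R1): 100% × 82% × 45% = 36.9% of Granite Industries Corp.
Aggregating (R2): 0.8316% + 12.642% + 36.9% = 50.3736%.

50.3736%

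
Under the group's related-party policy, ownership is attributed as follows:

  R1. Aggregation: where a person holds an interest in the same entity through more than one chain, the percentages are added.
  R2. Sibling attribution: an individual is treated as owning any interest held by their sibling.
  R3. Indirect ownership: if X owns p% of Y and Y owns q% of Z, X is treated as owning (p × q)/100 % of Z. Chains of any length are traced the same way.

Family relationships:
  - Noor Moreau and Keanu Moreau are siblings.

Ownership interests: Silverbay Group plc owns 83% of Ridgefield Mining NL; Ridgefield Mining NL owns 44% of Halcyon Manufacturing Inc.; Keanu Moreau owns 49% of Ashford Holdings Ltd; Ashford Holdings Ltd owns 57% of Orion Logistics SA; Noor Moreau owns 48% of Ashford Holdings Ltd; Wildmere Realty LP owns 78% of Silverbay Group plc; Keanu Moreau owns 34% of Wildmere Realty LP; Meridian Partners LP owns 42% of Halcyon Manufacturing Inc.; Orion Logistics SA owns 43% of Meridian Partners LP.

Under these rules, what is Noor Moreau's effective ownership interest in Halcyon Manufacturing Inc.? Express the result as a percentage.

19.670478%

By sibling attribution (R2), Noor Moreau is treated as also owning Keanu Moreau's interest in Ashford Holdings Ltd, giving 48% + 49% = 97%.
By sibling attribution (R2), Noor Moreau is treated as owning Keanu Moreau's 34% interest in Wildmere Realty LP.
Chain via Ashford Holdings Ltd → Orion Logistics SA → Meridian Partners LP (R3): 97% × 57% × 43% × 42% = 9.985374% of Halcyon Manufacturing Inc.
Chain via Wildmere Realty LP → Silverbay Group plc → Ridgefield Mining NL (R3): 34% × 78% × 83% × 44% = 9.685104% of Halcyon Manufacturing Inc.
Aggregating (R1): 9.985374% + 9.685104% = 19.670478%.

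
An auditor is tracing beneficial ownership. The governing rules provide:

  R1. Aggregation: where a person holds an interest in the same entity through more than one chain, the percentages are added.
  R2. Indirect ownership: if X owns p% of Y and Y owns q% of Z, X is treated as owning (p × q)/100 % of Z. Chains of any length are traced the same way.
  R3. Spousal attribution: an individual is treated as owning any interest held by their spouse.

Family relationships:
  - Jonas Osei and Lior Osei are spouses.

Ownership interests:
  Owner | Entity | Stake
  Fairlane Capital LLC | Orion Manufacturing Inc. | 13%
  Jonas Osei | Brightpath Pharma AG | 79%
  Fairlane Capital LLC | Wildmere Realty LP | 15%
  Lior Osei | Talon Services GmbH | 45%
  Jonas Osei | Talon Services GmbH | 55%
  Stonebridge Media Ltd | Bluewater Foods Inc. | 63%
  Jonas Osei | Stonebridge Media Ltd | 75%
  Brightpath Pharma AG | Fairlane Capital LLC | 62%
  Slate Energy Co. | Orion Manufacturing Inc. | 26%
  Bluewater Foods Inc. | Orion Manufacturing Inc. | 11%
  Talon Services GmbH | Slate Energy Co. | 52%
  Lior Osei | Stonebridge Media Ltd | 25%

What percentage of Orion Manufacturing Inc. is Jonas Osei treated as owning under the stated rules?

By spousal attribution (R3), Jonas Osei is treated as also owning Lior Osei's interest in Talon Services GmbH, giving 55% + 45% = 100%.
By spousal attribution (R3), Jonas Osei is treated as also owning Lior Osei's interest in Stonebridge Media Ltd, giving 75% + 25% = 100%.
Chain via Talon Services GmbH → Slate Energy Co. (R2): 100% × 52% × 26% = 13.52% of Orion Manufacturing Inc.
Chain via Stonebridge Media Ltd → Bluewater Foods Inc. (R2): 100% × 63% × 11% = 6.93% of Orion Manufacturing Inc.
Chain via Brightpath Pharma AG → Fairlane Capital LLC (R2): 79% × 62% × 13% = 6.3674% of Orion Manufacturing Inc.
Aggregating (R1): 13.52% + 6.93% + 6.3674% = 26.8174%.

26.8174%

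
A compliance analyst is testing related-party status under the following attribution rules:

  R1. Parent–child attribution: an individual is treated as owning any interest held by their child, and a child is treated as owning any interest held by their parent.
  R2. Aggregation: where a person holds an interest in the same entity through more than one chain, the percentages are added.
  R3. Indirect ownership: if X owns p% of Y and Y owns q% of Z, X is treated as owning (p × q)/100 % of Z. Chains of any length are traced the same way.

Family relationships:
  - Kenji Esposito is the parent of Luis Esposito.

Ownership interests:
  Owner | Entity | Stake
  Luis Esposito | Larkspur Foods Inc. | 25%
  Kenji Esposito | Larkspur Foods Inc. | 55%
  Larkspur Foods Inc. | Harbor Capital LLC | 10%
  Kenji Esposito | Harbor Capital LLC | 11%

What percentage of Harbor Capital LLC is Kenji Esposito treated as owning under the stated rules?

By parent–child attribution (R1), Kenji Esposito is treated as also owning Luis Esposito's interest in Larkspur Foods Inc, giving 55% + 25% = 80%.
Chain via Larkspur Foods Inc. (R3): 80% × 10% = 8% of Harbor Capital LLC.
Direct interest in Harbor Capital LLC: 11%.
Aggregating (R2): 8% + 11% = 19%.

19%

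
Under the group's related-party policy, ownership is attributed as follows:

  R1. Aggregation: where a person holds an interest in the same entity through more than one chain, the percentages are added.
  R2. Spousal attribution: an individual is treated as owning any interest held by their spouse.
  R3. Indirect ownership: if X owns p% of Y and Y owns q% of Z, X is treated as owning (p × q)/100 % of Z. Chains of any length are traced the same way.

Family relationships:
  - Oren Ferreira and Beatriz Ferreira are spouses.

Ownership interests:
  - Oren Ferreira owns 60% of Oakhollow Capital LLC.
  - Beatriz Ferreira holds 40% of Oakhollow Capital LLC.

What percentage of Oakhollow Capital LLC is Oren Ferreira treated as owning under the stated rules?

100%

By spousal attribution (R2), Oren Ferreira is treated as also owning Beatriz Ferreira's interest in Oakhollow Capital LLC, giving 60% + 40% = 100%.
Direct interest in Oakhollow Capital LLC: 100%.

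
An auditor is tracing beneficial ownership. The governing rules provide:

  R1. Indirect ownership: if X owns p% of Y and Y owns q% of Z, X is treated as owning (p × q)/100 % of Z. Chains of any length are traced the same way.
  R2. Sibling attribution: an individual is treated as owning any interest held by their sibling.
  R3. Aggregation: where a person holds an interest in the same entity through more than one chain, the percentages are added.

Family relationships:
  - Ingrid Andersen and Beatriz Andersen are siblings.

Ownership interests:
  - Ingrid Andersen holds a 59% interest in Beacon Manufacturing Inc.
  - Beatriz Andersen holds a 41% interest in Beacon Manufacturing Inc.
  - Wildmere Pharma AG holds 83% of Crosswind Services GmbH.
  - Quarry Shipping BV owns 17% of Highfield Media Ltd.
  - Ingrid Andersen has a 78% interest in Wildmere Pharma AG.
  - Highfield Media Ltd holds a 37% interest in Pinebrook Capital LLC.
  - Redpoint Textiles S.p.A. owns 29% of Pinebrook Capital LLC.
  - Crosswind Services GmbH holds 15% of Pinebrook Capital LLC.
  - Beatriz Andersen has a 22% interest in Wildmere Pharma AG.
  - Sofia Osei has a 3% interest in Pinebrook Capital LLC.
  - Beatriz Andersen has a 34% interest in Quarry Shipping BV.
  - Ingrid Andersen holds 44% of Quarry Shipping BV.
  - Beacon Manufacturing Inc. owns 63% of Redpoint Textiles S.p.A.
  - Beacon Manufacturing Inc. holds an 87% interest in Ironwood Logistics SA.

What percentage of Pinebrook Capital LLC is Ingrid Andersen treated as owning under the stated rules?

35.6262%

By sibling attribution (R2), Ingrid Andersen is treated as also owning Beatriz Andersen's interest in Beacon Manufacturing Inc, giving 59% + 41% = 100%.
By sibling attribution (R2), Ingrid Andersen is treated as also owning Beatriz Andersen's interest in Quarry Shipping BV, giving 44% + 34% = 78%.
By sibling attribution (R2), Ingrid Andersen is treated as also owning Beatriz Andersen's interest in Wildmere Pharma AG, giving 78% + 22% = 100%.
Chain via Beacon Manufacturing Inc. → Redpoint Textiles S.p.A. (R1): 100% × 63% × 29% = 18.27% of Pinebrook Capital LLC.
Chain via Quarry Shipping BV → Highfield Media Ltd (R1): 78% × 17% × 37% = 4.9062% of Pinebrook Capital LLC.
Chain via Wildmere Pharma AG → Crosswind Services GmbH (R1): 100% × 83% × 15% = 12.45% of Pinebrook Capital LLC.
Aggregating (R3): 18.27% + 4.9062% + 12.45% = 35.6262%.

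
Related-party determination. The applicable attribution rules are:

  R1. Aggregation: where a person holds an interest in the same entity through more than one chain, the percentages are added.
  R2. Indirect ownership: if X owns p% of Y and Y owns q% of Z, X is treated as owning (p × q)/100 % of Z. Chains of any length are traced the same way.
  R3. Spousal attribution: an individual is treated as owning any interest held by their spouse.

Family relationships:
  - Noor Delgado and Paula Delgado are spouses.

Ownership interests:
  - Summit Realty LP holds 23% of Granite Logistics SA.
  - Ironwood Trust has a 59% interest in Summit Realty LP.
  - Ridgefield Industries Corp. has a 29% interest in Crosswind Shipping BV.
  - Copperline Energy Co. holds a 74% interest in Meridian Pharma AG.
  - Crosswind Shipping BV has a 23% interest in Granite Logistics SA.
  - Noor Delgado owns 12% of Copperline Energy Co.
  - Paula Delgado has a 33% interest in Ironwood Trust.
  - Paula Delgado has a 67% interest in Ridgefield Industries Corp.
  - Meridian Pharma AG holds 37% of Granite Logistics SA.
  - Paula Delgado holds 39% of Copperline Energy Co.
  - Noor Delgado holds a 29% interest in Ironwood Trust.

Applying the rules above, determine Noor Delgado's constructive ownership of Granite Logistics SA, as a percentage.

By spousal attribution (R3), Noor Delgado is treated as also owning Paula Delgado's interest in Ironwood Trust, giving 29% + 33% = 62%.
By spousal attribution (R3), Noor Delgado is treated as also owning Paula Delgado's interest in Copperline Energy Co, giving 12% + 39% = 51%.
By spousal attribution (R3), Noor Delgado is treated as owning Paula Delgado's 67% interest in Ridgefield Industries Corp.
Chain via Ironwood Trust → Summit Realty LP (R2): 62% × 59% × 23% = 8.4134% of Granite Logistics SA.
Chain via Copperline Energy Co. → Meridian Pharma AG (R2): 51% × 74% × 37% = 13.9638% of Granite Logistics SA.
Chain via Ridgefield Industries Corp. → Crosswind Shipping BV (R2): 67% × 29% × 23% = 4.4689% of Granite Logistics SA.
Aggregating (R1): 8.4134% + 13.9638% + 4.4689% = 26.8461%.

26.8461%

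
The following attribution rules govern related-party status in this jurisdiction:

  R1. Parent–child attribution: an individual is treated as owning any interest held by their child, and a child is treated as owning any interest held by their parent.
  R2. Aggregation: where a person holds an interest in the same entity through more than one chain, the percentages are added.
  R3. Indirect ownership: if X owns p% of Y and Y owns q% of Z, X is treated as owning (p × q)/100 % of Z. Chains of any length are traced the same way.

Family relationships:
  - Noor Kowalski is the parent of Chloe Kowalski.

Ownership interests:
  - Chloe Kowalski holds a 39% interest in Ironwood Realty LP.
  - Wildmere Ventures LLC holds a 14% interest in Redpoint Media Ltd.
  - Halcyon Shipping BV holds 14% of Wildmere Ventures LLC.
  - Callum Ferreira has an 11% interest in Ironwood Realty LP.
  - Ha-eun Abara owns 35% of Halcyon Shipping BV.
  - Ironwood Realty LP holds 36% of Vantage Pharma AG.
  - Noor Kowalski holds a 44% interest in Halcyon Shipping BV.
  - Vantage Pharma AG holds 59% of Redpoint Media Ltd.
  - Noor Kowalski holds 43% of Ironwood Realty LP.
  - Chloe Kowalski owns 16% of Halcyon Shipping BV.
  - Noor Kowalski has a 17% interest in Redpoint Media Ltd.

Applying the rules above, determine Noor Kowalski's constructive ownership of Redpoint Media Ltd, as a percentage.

By parent–child attribution (R1), Noor Kowalski is treated as also owning Chloe Kowalski's interest in Halcyon Shipping BV, giving 44% + 16% = 60%.
By parent–child attribution (R1), Noor Kowalski is treated as also owning Chloe Kowalski's interest in Ironwood Realty LP, giving 43% + 39% = 82%.
Chain via Halcyon Shipping BV → Wildmere Ventures LLC (R3): 60% × 14% × 14% = 1.176% of Redpoint Media Ltd.
Chain via Ironwood Realty LP → Vantage Pharma AG (R3): 82% × 36% × 59% = 17.4168% of Redpoint Media Ltd.
Direct interest in Redpoint Media Ltd: 17%.
Aggregating (R2): 1.176% + 17.4168% + 17% = 35.5928%.

35.5928%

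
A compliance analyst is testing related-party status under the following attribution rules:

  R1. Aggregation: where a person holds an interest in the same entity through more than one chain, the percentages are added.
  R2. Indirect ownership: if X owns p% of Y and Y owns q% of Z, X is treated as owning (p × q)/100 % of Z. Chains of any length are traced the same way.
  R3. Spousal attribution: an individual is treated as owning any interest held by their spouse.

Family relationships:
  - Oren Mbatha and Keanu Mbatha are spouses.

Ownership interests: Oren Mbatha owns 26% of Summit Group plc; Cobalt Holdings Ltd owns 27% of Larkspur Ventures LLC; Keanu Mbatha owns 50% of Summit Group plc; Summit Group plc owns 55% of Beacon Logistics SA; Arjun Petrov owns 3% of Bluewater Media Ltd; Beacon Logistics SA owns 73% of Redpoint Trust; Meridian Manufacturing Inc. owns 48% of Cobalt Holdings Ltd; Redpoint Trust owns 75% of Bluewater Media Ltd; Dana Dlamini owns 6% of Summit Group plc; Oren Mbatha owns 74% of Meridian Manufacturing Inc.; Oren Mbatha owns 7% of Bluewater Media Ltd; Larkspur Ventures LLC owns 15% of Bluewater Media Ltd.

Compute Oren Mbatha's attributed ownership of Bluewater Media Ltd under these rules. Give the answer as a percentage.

By spousal attribution (R3), Oren Mbatha is treated as also owning Keanu Mbatha's interest in Summit Group plc, giving 26% + 50% = 76%.
Chain via Summit Group plc → Beacon Logistics SA → Redpoint Trust (R2): 76% × 55% × 73% × 75% = 22.8855% of Bluewater Media Ltd.
Chain via Meridian Manufacturing Inc. → Cobalt Holdings Ltd → Larkspur Ventures LLC (R2): 74% × 48% × 27% × 15% = 1.43856% of Bluewater Media Ltd.
Direct interest in Bluewater Media Ltd: 7%.
Aggregating (R1): 22.8855% + 1.43856% + 7% = 31.32406%.

31.32406%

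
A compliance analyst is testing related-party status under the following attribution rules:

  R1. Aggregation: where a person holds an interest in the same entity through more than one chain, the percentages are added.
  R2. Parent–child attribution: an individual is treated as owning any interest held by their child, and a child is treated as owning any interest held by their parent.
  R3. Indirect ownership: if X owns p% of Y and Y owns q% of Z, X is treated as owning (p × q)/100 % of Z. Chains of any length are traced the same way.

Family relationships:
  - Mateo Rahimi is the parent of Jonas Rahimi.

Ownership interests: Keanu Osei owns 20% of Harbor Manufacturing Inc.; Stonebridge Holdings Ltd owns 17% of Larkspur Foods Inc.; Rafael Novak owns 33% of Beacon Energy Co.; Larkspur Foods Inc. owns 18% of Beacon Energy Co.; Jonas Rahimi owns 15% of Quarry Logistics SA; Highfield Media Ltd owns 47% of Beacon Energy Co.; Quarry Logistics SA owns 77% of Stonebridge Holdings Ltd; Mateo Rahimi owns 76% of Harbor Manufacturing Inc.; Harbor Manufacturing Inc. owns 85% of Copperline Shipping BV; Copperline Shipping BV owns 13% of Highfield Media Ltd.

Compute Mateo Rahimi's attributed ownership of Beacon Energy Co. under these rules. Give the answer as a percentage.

By parent–child attribution (R2), Mateo Rahimi is treated as owning Jonas Rahimi's 15% interest in Quarry Logistics SA.
Chain via Harbor Manufacturing Inc. → Copperline Shipping BV → Highfield Media Ltd (R3): 76% × 85% × 13% × 47% = 3.94706% of Beacon Energy Co.
Chain via Quarry Logistics SA → Stonebridge Holdings Ltd → Larkspur Foods Inc. (R3): 15% × 77% × 17% × 18% = 0.35343% of Beacon Energy Co.
Aggregating (R1): 3.94706% + 0.35343% = 4.30049%.

4.30049%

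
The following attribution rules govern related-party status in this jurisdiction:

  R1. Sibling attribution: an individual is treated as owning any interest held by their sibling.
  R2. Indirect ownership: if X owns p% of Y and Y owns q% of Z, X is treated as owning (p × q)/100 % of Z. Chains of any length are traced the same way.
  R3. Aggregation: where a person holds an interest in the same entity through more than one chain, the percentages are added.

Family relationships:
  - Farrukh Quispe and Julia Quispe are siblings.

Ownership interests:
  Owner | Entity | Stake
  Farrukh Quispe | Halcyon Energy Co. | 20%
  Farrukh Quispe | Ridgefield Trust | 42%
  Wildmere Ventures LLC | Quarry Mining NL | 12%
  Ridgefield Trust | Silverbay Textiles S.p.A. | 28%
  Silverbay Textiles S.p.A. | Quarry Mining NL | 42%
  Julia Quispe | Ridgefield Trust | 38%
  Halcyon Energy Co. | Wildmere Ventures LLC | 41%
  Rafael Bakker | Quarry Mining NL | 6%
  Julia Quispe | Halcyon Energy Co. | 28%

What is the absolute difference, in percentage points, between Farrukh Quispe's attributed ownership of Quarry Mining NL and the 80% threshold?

68.2304

By sibling attribution (R1), Farrukh Quispe is treated as also owning Julia Quispe's interest in Halcyon Energy Co, giving 20% + 28% = 48%.
By sibling attribution (R1), Farrukh Quispe is treated as also owning Julia Quispe's interest in Ridgefield Trust, giving 42% + 38% = 80%.
Chain via Halcyon Energy Co. → Wildmere Ventures LLC (R2): 48% × 41% × 12% = 2.3616% of Quarry Mining NL.
Chain via Ridgefield Trust → Silverbay Textiles S.p.A. (R2): 80% × 28% × 42% = 9.408% of Quarry Mining NL.
Aggregating (R3): 2.3616% + 9.408% = 11.7696%.
11.7696% falls short of the 80% threshold by 68.2304 percentage points.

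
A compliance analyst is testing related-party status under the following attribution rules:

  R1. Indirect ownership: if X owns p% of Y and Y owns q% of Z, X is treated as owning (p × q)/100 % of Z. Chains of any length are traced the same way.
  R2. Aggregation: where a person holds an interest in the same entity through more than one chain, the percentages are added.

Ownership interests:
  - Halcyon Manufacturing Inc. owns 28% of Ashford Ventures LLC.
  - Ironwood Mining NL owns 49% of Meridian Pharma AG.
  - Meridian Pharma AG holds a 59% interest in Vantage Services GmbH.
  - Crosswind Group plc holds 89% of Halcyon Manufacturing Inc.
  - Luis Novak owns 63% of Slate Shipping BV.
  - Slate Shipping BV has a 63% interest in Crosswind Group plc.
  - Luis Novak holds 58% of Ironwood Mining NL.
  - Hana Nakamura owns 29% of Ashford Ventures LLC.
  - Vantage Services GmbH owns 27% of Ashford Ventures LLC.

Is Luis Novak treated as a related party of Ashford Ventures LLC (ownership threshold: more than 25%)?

No

Chain via Ironwood Mining NL → Meridian Pharma AG → Vantage Services GmbH (R1): 58% × 49% × 59% × 27% = 4.527306% of Ashford Ventures LLC.
Chain via Slate Shipping BV → Crosswind Group plc → Halcyon Manufacturing Inc. (R1): 63% × 63% × 89% × 28% = 9.890748% of Ashford Ventures LLC.
Aggregating (R2): 4.527306% + 9.890748% = 14.418054%.
14.418054% does not exceed the 25% threshold, so Luis is not a related party to Ashford Ventures LLC.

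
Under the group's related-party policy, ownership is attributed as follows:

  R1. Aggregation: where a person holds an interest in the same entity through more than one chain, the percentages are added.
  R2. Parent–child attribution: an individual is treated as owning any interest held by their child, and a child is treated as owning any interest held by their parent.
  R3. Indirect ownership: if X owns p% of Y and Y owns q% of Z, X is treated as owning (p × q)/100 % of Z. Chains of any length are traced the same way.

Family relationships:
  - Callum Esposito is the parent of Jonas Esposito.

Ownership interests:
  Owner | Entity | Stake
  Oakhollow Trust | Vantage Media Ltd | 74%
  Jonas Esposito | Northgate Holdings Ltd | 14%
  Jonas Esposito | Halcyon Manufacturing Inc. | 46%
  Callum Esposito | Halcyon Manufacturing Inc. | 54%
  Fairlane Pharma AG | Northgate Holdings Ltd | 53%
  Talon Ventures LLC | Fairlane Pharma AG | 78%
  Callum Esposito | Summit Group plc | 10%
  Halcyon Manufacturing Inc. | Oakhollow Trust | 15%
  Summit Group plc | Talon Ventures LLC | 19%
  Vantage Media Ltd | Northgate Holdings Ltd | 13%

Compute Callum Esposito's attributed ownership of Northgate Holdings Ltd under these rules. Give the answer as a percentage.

By parent–child attribution (R2), Callum Esposito is treated as also owning Jonas Esposito's interest in Halcyon Manufacturing Inc, giving 54% + 46% = 100%.
By parent–child attribution (R2), Callum Esposito is treated as owning Jonas Esposito's 14% interest in Northgate Holdings Ltd.
Chain via Halcyon Manufacturing Inc. → Oakhollow Trust → Vantage Media Ltd (R3): 100% × 15% × 74% × 13% = 1.443% of Northgate Holdings Ltd.
Chain via Summit Group plc → Talon Ventures LLC → Fairlane Pharma AG (R3): 10% × 19% × 78% × 53% = 0.78546% of Northgate Holdings Ltd.
Direct interest in Northgate Holdings Ltd: 14%.
Aggregating (R1): 1.443% + 0.78546% + 14% = 16.22846%.

16.22846%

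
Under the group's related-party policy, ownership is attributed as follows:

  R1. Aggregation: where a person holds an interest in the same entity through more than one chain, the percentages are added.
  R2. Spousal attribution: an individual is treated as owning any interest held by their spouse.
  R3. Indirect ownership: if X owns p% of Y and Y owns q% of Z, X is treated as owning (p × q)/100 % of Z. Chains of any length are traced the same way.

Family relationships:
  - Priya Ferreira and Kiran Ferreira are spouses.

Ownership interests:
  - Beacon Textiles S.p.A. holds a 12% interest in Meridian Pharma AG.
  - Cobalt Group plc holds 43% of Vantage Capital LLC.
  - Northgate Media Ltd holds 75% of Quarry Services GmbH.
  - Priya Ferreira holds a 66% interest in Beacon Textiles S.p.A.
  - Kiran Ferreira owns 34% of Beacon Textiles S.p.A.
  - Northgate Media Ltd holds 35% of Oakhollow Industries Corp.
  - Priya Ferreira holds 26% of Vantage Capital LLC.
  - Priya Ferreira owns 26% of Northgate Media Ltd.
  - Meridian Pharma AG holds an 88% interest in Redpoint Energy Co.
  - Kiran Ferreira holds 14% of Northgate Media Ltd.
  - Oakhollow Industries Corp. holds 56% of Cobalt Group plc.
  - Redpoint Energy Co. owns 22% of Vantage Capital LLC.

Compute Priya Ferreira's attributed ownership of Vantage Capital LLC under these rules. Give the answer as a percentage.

By spousal attribution (R2), Priya Ferreira is treated as also owning Kiran Ferreira's interest in Northgate Media Ltd, giving 26% + 14% = 40%.
By spousal attribution (R2), Priya Ferreira is treated as also owning Kiran Ferreira's interest in Beacon Textiles S.p.A, giving 66% + 34% = 100%.
Chain via Northgate Media Ltd → Oakhollow Industries Corp. → Cobalt Group plc (R3): 40% × 35% × 56% × 43% = 3.3712% of Vantage Capital LLC.
Chain via Beacon Textiles S.p.A. → Meridian Pharma AG → Redpoint Energy Co. (R3): 100% × 12% × 88% × 22% = 2.3232% of Vantage Capital LLC.
Direct interest in Vantage Capital LLC: 26%.
Aggregating (R1): 3.3712% + 2.3232% + 26% = 31.6944%.

31.6944%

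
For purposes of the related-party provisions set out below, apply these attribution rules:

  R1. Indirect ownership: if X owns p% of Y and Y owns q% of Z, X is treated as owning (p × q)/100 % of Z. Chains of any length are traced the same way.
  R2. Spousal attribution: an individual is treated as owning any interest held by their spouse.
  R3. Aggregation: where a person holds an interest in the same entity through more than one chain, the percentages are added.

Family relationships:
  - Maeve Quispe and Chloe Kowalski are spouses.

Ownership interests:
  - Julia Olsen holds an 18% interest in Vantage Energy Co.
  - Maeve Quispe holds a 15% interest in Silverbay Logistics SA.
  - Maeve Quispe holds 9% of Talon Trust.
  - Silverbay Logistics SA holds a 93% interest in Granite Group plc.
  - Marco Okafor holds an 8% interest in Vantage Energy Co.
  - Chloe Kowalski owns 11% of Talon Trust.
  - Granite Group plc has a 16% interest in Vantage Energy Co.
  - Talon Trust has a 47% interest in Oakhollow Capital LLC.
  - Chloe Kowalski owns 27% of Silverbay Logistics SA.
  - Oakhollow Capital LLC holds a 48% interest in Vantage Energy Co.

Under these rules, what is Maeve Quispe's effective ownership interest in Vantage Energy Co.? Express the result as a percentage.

10.7616%

By spousal attribution (R2), Maeve Quispe is treated as also owning Chloe Kowalski's interest in Silverbay Logistics SA, giving 15% + 27% = 42%.
By spousal attribution (R2), Maeve Quispe is treated as also owning Chloe Kowalski's interest in Talon Trust, giving 9% + 11% = 20%.
Chain via Silverbay Logistics SA → Granite Group plc (R1): 42% × 93% × 16% = 6.2496% of Vantage Energy Co.
Chain via Talon Trust → Oakhollow Capital LLC (R1): 20% × 47% × 48% = 4.512% of Vantage Energy Co.
Aggregating (R3): 6.2496% + 4.512% = 10.7616%.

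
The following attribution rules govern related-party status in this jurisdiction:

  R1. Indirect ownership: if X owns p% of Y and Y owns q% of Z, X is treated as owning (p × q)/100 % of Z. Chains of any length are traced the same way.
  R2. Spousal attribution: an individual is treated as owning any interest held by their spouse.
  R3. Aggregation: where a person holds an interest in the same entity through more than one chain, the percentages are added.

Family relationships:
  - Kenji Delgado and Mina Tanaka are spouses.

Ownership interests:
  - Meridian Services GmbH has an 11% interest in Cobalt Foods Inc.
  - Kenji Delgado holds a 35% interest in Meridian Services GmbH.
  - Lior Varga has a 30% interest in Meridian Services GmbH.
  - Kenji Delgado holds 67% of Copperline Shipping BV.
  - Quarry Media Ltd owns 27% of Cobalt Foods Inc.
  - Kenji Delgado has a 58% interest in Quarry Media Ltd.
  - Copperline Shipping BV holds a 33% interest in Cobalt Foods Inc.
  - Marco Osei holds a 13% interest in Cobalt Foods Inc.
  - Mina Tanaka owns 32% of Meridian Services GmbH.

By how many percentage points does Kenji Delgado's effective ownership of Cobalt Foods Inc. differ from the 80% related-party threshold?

34.86

By spousal attribution (R2), Kenji Delgado is treated as also owning Mina Tanaka's interest in Meridian Services GmbH, giving 35% + 32% = 67%.
Chain via Quarry Media Ltd (R1): 58% × 27% = 15.66% of Cobalt Foods Inc.
Chain via Copperline Shipping BV (R1): 67% × 33% = 22.11% of Cobalt Foods Inc.
Chain via Meridian Services GmbH (R1): 67% × 11% = 7.37% of Cobalt Foods Inc.
Aggregating (R3): 15.66% + 22.11% + 7.37% = 45.14%.
45.14% falls short of the 80% threshold by 34.86 percentage points.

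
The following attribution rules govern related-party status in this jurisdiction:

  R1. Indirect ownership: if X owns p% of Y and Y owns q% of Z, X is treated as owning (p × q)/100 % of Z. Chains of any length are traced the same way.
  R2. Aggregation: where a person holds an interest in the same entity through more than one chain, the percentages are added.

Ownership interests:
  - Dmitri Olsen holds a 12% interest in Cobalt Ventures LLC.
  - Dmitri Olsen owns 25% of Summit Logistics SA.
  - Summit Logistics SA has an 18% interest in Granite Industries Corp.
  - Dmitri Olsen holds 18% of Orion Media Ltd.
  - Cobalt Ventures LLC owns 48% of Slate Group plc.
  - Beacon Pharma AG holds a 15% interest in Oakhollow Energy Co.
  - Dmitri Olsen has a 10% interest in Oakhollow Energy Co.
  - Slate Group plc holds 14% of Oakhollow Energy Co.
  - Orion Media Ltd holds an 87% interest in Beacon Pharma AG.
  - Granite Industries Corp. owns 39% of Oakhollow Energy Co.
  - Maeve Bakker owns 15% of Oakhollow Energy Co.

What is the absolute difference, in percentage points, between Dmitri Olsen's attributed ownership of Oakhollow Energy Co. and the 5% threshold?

9.9104

Chain via Summit Logistics SA → Granite Industries Corp. (R1): 25% × 18% × 39% = 1.755% of Oakhollow Energy Co.
Chain via Orion Media Ltd → Beacon Pharma AG (R1): 18% × 87% × 15% = 2.349% of Oakhollow Energy Co.
Chain via Cobalt Ventures LLC → Slate Group plc (R1): 12% × 48% × 14% = 0.8064% of Oakhollow Energy Co.
Direct interest in Oakhollow Energy Co: 10%.
Aggregating (R2): 1.755% + 2.349% + 0.8064% + 10% = 14.9104%.
14.9104% exceeds the 5% threshold by 9.9104 percentage points.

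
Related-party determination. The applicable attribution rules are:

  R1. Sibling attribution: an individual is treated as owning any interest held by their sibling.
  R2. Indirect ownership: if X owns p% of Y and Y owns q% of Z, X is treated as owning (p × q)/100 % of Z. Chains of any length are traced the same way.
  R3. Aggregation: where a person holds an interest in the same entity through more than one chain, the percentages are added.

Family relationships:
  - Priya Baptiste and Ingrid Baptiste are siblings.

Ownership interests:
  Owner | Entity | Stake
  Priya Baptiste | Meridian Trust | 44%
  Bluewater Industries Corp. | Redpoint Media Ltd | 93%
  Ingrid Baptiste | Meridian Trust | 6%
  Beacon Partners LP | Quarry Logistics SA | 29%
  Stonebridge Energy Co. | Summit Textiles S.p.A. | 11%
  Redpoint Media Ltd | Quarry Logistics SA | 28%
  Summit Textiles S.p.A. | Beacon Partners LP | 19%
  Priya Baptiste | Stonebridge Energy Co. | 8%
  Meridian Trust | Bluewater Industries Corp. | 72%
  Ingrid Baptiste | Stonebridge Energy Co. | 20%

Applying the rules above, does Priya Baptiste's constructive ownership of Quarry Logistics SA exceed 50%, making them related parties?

No

By sibling attribution (R1), Priya Baptiste is treated as also owning Ingrid Baptiste's interest in Stonebridge Energy Co, giving 8% + 20% = 28%.
By sibling attribution (R1), Priya Baptiste is treated as also owning Ingrid Baptiste's interest in Meridian Trust, giving 44% + 6% = 50%.
Chain via Stonebridge Energy Co. → Summit Textiles S.p.A. → Beacon Partners LP (R2): 28% × 11% × 19% × 29% = 0.169708% of Quarry Logistics SA.
Chain via Meridian Trust → Bluewater Industries Corp. → Redpoint Media Ltd (R2): 50% × 72% × 93% × 28% = 9.3744% of Quarry Logistics SA.
Aggregating (R3): 0.169708% + 9.3744% = 9.544108%.
9.544108% does not exceed the 50% threshold, so Priya is not a related party to Quarry Logistics SA.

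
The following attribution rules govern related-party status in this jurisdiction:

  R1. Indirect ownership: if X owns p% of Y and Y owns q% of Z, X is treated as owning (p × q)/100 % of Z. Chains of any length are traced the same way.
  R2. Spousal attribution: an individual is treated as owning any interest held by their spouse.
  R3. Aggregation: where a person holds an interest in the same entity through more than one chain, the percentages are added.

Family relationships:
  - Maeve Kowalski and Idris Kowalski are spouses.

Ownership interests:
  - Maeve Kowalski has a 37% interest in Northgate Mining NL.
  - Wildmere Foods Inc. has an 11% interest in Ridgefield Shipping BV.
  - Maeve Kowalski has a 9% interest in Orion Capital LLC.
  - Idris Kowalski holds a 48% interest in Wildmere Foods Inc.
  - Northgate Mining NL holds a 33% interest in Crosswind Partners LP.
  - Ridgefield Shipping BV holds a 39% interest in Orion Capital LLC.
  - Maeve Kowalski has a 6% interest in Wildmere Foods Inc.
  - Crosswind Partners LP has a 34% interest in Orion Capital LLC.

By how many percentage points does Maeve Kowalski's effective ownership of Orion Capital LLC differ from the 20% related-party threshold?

By spousal attribution (R2), Maeve Kowalski is treated as also owning Idris Kowalski's interest in Wildmere Foods Inc, giving 6% + 48% = 54%.
Chain via Northgate Mining NL → Crosswind Partners LP (R1): 37% × 33% × 34% = 4.1514% of Orion Capital LLC.
Chain via Wildmere Foods Inc. → Ridgefield Shipping BV (R1): 54% × 11% × 39% = 2.3166% of Orion Capital LLC.
Direct interest in Orion Capital LLC: 9%.
Aggregating (R3): 4.1514% + 2.3166% + 9% = 15.468%.
15.468% falls short of the 20% threshold by 4.532 percentage points.

4.532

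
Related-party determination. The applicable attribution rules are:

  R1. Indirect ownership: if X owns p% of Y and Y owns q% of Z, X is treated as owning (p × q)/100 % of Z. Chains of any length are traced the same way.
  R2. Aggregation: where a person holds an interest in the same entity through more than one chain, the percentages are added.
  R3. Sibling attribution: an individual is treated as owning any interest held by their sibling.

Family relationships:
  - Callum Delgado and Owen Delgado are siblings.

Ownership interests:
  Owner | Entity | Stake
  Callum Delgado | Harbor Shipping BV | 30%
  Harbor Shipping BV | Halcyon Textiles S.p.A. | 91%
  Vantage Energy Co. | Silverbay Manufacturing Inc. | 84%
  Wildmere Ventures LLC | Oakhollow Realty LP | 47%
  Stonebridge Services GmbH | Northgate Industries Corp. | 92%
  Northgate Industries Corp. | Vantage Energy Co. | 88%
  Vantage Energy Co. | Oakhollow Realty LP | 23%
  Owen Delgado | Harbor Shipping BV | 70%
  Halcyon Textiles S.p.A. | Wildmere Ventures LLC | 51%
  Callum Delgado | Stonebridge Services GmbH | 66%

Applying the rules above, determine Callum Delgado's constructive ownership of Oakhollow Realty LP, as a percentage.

By sibling attribution (R3), Callum Delgado is treated as also owning Owen Delgado's interest in Harbor Shipping BV, giving 30% + 70% = 100%.
Chain via Stonebridge Services GmbH → Northgate Industries Corp. → Vantage Energy Co. (R1): 66% × 92% × 88% × 23% = 12.289728% of Oakhollow Realty LP.
Chain via Harbor Shipping BV → Halcyon Textiles S.p.A. → Wildmere Ventures LLC (R1): 100% × 91% × 51% × 47% = 21.8127% of Oakhollow Realty LP.
Aggregating (R2): 12.289728% + 21.8127% = 34.102428%.

34.102428%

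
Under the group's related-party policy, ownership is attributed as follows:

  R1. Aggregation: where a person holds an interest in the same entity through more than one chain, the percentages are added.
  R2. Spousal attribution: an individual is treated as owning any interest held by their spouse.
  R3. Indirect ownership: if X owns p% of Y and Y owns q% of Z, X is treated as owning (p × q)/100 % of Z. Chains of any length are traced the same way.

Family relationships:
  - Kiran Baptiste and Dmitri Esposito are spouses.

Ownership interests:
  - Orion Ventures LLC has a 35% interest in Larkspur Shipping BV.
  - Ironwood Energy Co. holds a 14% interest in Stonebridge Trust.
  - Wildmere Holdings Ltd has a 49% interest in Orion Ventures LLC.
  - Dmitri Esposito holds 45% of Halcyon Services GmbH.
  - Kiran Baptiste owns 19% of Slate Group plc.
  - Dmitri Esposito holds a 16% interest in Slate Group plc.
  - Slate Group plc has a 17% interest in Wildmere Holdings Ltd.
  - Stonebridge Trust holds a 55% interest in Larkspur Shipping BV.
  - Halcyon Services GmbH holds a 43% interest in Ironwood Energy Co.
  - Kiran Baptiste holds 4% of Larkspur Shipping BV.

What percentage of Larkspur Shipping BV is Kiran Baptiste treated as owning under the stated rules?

6.510375%

By spousal attribution (R2), Kiran Baptiste is treated as also owning Dmitri Esposito's interest in Slate Group plc, giving 19% + 16% = 35%.
By spousal attribution (R2), Kiran Baptiste is treated as owning Dmitri Esposito's 45% interest in Halcyon Services GmbH.
Chain via Slate Group plc → Wildmere Holdings Ltd → Orion Ventures LLC (R3): 35% × 17% × 49% × 35% = 1.020425% of Larkspur Shipping BV.
Direct interest in Larkspur Shipping BV: 4%.
Chain via Halcyon Services GmbH → Ironwood Energy Co. → Stonebridge Trust (R3): 45% × 43% × 14% × 55% = 1.48995% of Larkspur Shipping BV.
Aggregating (R1): 1.020425% + 4% + 1.48995% = 6.510375%.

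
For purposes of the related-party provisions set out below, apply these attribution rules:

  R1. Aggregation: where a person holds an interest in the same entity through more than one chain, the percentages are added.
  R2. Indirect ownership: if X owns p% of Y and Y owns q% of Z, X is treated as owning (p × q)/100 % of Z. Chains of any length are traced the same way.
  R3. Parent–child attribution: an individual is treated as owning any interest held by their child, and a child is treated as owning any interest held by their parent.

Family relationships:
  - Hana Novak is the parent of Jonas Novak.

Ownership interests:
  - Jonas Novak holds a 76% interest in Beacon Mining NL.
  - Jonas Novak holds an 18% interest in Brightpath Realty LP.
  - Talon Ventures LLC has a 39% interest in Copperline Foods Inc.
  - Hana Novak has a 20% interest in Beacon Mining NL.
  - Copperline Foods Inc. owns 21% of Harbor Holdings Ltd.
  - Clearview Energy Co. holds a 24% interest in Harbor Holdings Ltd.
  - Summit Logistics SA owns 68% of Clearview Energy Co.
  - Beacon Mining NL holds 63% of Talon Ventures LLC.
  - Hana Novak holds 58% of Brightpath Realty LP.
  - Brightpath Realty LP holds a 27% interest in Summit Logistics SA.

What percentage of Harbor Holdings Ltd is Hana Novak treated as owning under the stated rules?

8.302176%

By parent–child attribution (R3), Hana Novak is treated as also owning Jonas Novak's interest in Brightpath Realty LP, giving 58% + 18% = 76%.
By parent–child attribution (R3), Hana Novak is treated as also owning Jonas Novak's interest in Beacon Mining NL, giving 20% + 76% = 96%.
Chain via Brightpath Realty LP → Summit Logistics SA → Clearview Energy Co. (R2): 76% × 27% × 68% × 24% = 3.348864% of Harbor Holdings Ltd.
Chain via Beacon Mining NL → Talon Ventures LLC → Copperline Foods Inc. (R2): 96% × 63% × 39% × 21% = 4.953312% of Harbor Holdings Ltd.
Aggregating (R1): 3.348864% + 4.953312% = 8.302176%.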